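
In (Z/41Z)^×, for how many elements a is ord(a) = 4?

2

φ(41) = 41 − 1 = 40 = 2^3 · 5.
Since (Z/41Z)^× is cyclic of order 40, the number of elements of order d is φ(d) when d | 40 and 0 otherwise.
4 = 2^2 divides 40, and φ(4) = 2.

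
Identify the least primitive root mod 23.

φ(23) = 23 − 1 = 22 = 2 · 11.
Test candidates g = 2, 3, … against the prime factors q ∈ {2, 11} of φ(23): g is a generator iff g^(22/q) ≢ 1 for every such q.
g = 2: 2^11 ≡ 1 — hits 1, so not a primitive root.
g = 3: 3^11 ≡ 1 — hits 1, so not a primitive root.
g = 4: 4^11 ≡ 1 — hits 1, so not a primitive root.
g = 5: 5^11 ≡ 22; 5^2 ≡ 2 — none is 1, so 5 is a primitive root.
The smallest primitive root modulo 23 is 5.

5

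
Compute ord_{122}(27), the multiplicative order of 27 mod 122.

The order of 27 must divide φ(122) = φ(2)·φ(61) = 1·60 = 60 = 2^2 · 3 · 5.
Divisors of 60: 1, 2, 3, 4, 5, 6, 10, 12, 15, 20, 30, 60.
Check 27^d mod 122 for each divisor in increasing order:
27^1 ≡ 27
27^2 ≡ 119
27^3 ≡ 41
27^4 ≡ 9
27^5 ≡ 121
27^6 ≡ 95
27^10 ≡ 1
Therefore the multiplicative order of 27 modulo 122 is 10.

10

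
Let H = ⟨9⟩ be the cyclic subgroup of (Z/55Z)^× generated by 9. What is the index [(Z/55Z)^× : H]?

4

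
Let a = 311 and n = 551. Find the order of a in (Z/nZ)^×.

84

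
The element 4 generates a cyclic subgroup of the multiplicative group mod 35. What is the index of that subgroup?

4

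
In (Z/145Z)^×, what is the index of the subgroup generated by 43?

Since 43 ∈ (Z/145Z)^×, its order divides φ(145) = φ(5·29) = (5−1)·(29−1) = 4·28 = 112 = 2^4 · 7.
Divisors of 112: 1, 2, 4, 7, 8, 14, 16, 28, 56, 112.
Evaluate successive powers at the divisors of 112:
43^1 ≡ 43 (mod 145)
43^2 ≡ 109 (mod 145)
43^4 ≡ 136 (mod 145)
43^7 ≡ 12 (mod 145)
43^8 ≡ 81 (mod 145)
43^14 ≡ 144 (mod 145)
43^16 ≡ 36 (mod 145)
43^28 ≡ 1 (mod 145) ✓
So ord_145(43) = 28, hence |⟨43⟩| = 28.
Index = |(Z/145Z)^×| / |⟨43⟩| = 112 / 28 = 4.

4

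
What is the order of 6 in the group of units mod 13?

The order of 6 must divide φ(13) = 13 − 1 = 12 = 2^2 · 3.
Divisors of 12: 1, 2, 3, 4, 6, 12.
Compute 6^d (mod 13) for the divisors d until we hit 1:
6^1 ≡ 6 (mod 13)
6^2 ≡ 10 (mod 13)
6^3 ≡ 8 (mod 13)
6^4 ≡ 9 (mod 13)
6^6 ≡ 12 (mod 13)
6^12 ≡ 1 (mod 13) ✓
The smallest such exponent is 12, so the order of 6 is 12.

12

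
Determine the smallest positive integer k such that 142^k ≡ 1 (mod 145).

Since 142 ∈ (Z/145Z)^×, its order divides φ(145) = φ(5·29) = (5−1)·(29−1) = 4·28 = 112 = 2^4 · 7.
Divisors of 112: 1, 2, 4, 7, 8, 14, 16, 28, 56, 112.
Evaluate successive powers at the divisors of 112:
142^1 ≡ 142
142^2 ≡ 9
142^4 ≡ 81
142^7 ≡ 133
142^8 ≡ 36
142^14 ≡ 144
142^16 ≡ 136
142^28 ≡ 1
Hence ord(142) = 28.

28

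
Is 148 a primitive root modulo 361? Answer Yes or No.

φ(361) = φ(19^2) = 19·(19−1) = 342 = 2 · 3^2 · 19.
Test 148^(342/q) mod 361 for each prime factor q of 342:
148^171 ≡ 360 (mod 361)  [q = 2: ≢ 1 ✓]
148^114 ≡ 68 (mod 361)  [q = 3: ≢ 1 ✓]
148^18 ≡ 153 (mod 361)  [q = 19: ≢ 1 ✓]
None equal 1, so ord_361(148) = 342: 148 is a primitive root.

Yes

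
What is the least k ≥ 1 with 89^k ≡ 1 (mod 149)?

148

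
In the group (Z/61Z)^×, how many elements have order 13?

0

φ(61) = 61 − 1 = 60 = 2^2 · 3 · 5.
In a cyclic group of order 60, there are φ(d) elements of order d for each divisor d of 60, and zero for non-divisors.
Here 60 is not a multiple of 13, so there are no elements of order 13.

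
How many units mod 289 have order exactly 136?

φ(289) = φ(17^2) = 17·(17−1) = 272 = 2^4 · 17.
(Z/289Z)^× is cyclic (|G| = 272); a cyclic group of order m has exactly φ(d) elements of each order d | m, and none otherwise.
136 = 2^3 · 17 divides 272, and φ(136) = 64.

64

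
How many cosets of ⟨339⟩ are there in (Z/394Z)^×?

4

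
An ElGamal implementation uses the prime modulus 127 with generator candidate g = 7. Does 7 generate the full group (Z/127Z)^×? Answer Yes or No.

Yes

φ(127) = 127 − 1 = 126 = 2 · 3^2 · 7.
An element g generates (Z/127Z)^× iff g^(126/q) ≢ 1 (mod 127) for each prime q ∈ {2, 3, 7}.
7^63 ≡ 126 (mod 127)  [q = 2: ≢ 1 ✓]
7^42 ≡ 107 (mod 127)  [q = 3: ≢ 1 ✓]
7^18 ≡ 64 (mod 127)  [q = 7: ≢ 1 ✓]
Every test exponent gives a nontrivial residue, hence 7 generates the full group.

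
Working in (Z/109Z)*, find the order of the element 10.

108

ord(10) | φ(109) = 109 − 1 = 108 = 2^2 · 3^3.
Divisors of 108: 1, 2, 3, 4, 6, 9, 12, 18, 27, 36, 54, 108.
Compute 10^d (mod 109) for the divisors d until we hit 1:
10^1 ≡ 10 (mod 109)
10^2 ≡ 100 (mod 109)
10^3 ≡ 19 (mod 109)
10^4 ≡ 81 (mod 109)
10^6 ≡ 34 (mod 109)
10^9 ≡ 101 (mod 109)
10^12 ≡ 66 (mod 109)
10^18 ≡ 64 (mod 109)
10^27 ≡ 33 (mod 109)
10^36 ≡ 63 (mod 109)
10^54 ≡ 108 (mod 109)
10^108 ≡ 1 (mod 109) ✓
The smallest such exponent is 108, so the order of 10 is 108.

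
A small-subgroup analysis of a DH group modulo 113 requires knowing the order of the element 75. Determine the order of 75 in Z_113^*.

ord(75) | φ(113) = 113 − 1 = 112 = 2^4 · 7.
Divisors of 112: 1, 2, 4, 7, 8, 14, 16, 28, 56, 112.
Check 75^d mod 113 for each divisor in increasing order:
75^1 ≡ 75 (mod 113)
75^2 ≡ 88 (mod 113)
75^4 ≡ 60 (mod 113)
75^7 ≡ 48 (mod 113)
75^8 ≡ 97 (mod 113)
75^14 ≡ 44 (mod 113)
75^16 ≡ 30 (mod 113)
75^28 ≡ 15 (mod 113)
75^56 ≡ 112 (mod 113)
75^112 ≡ 1 (mod 113) ✓
Therefore the multiplicative order of 75 modulo 113 is 112.

112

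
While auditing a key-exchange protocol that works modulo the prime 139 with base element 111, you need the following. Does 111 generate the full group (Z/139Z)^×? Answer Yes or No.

Yes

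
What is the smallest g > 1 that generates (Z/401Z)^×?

φ(401) = 401 − 1 = 400 = 2^4 · 5^2.
g is a primitive root iff g^(400/q) ≢ 1 (mod 401) for each prime q ∈ {2, 5}.
g = 2: 2^200 ≡ 1 — hits 1, so not a primitive root.
g = 3: 3^200 ≡ 400; 3^80 ≡ 72 — none is 1, so 3 is a primitive root.
Hence the least primitive root of 401 is 3.

3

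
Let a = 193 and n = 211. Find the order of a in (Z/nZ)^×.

The order of 193 must divide φ(211) = 211 − 1 = 210 = 2 · 3 · 5 · 7.
Divisors of 210: 1, 2, 3, 5, 6, 7, 10, 14, 15, 21, 30, 35, 42, 70, 105, 210.
Check 193^d mod 211 for each divisor in increasing order:
193^1 ≡ 193
193^2 ≡ 113
193^3 ≡ 76
193^5 ≡ 148
193^6 ≡ 79
193^7 ≡ 55
193^10 ≡ 171
193^14 ≡ 71
193^15 ≡ 199
193^21 ≡ 107
193^30 ≡ 144
193^35 ≡ 1
Therefore the multiplicative order of 193 modulo 211 is 35.

35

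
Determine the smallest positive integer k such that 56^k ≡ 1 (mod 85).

16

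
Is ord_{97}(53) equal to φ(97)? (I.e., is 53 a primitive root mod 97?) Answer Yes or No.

No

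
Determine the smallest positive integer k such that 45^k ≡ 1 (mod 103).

By Lagrange's theorem, ord_103(45) divides φ(103) = 103 − 1 = 102 = 2 · 3 · 17.
Divisors of 102: 1, 2, 3, 6, 17, 34, 51, 102.
Compute 45^d (mod 103) for the divisors d until we hit 1:
45^1 ≡ 45
45^2 ≡ 68
45^3 ≡ 73
45^6 ≡ 76
45^17 ≡ 57
45^34 ≡ 56
45^51 ≡ 102
45^102 ≡ 1
The smallest such exponent is 102, so the order of 45 is 102.

102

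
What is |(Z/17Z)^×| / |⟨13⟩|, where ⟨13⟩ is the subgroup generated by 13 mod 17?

ord(13) | φ(17) = 17 − 1 = 16 = 2^4.
Divisors of 16: 1, 2, 4, 8, 16.
Test each divisor d:
13^1 ≡ 13 (mod 17)
13^2 ≡ 16 (mod 17)
13^4 ≡ 1 (mod 17) ✓
The order of 13 is 4, so the subgroup it generates has 4 elements.
The index is φ(17) / ord(13) = 16 / 4 = 4.

4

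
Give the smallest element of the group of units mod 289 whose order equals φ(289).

3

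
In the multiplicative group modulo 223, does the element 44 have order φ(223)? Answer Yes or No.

Yes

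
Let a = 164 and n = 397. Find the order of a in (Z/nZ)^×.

396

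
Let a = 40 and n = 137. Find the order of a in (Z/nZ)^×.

ord(40) | φ(137) = 137 − 1 = 136 = 2^3 · 17.
Divisors of 136: 1, 2, 4, 8, 17, 34, 68, 136.
Test each divisor d:
40^1 ≡ 40
40^2 ≡ 93
40^4 ≡ 18
40^8 ≡ 50
40^17 ≡ 127
40^34 ≡ 100
40^68 ≡ 136
40^136 ≡ 1
Therefore the multiplicative order of 40 modulo 137 is 136.

136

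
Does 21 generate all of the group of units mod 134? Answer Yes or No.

No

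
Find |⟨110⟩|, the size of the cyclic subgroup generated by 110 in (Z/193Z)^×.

Since 110 ∈ (Z/193Z)^×, its order divides φ(193) = 193 − 1 = 192 = 2^6 · 3.
Divisors of 192: 1, 2, 3, 4, 6, 8, 12, 16, 24, 32, 48, 64, 96, 192.
Evaluate successive powers at the divisors of 192:
110^1 ≡ 110 (mod 193)
110^2 ≡ 134 (mod 193)
110^3 ≡ 72 (mod 193)
110^4 ≡ 7 (mod 193)
110^6 ≡ 166 (mod 193)
110^8 ≡ 49 (mod 193)
110^12 ≡ 150 (mod 193)
110^16 ≡ 85 (mod 193)
110^24 ≡ 112 (mod 193)
110^32 ≡ 84 (mod 193)
110^48 ≡ 192 (mod 193)
110^64 ≡ 108 (mod 193)
110^96 ≡ 1 (mod 193) ✓
So ord_193(110) = 96.

96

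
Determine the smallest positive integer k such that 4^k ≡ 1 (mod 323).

The order of 4 must divide φ(323) = φ(17·19) = (17−1)·(19−1) = 16·18 = 288 = 2^5 · 3^2.
Divisors of 288: 1, 2, 3, 4, 6, 8, 9, 12, 16, 18, 24, 32, 36, 48, 72, 96, 144, 288.
Compute 4^d (mod 323) for the divisors d until we hit 1:
4^1 ≡ 4
4^2 ≡ 16
4^3 ≡ 64
4^4 ≡ 256
4^6 ≡ 220
4^8 ≡ 290
4^9 ≡ 191
4^12 ≡ 273
4^16 ≡ 120
4^18 ≡ 305
4^24 ≡ 239
4^32 ≡ 188
4^36 ≡ 1
Hence ord(4) = 36.

36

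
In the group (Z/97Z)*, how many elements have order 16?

8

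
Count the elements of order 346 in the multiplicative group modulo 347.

172

φ(347) = 347 − 1 = 346 = 2 · 173.
In a cyclic group of order 346, there are φ(d) elements of order d for each divisor d of 346, and zero for non-divisors.
346 = 2 · 173 divides 346, and φ(346) = 172.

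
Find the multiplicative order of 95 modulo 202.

5

Since 95 ∈ (Z/202Z)^×, its order divides φ(202) = φ(2)·φ(101) = 1·100 = 100 = 2^2 · 5^2.
Divisors of 100: 1, 2, 4, 5, 10, 20, 25, 50, 100.
Compute 95^d (mod 202) for the divisors d until we hit 1:
95^1 ≡ 95
95^2 ≡ 137
95^4 ≡ 185
95^5 ≡ 1
So ord_202(95) = 5.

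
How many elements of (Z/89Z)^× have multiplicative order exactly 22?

10

φ(89) = 89 − 1 = 88 = 2^3 · 11.
In a cyclic group of order 88, there are φ(d) elements of order d for each divisor d of 88, and zero for non-divisors.
22 = 2 · 11 divides 88, and φ(22) = 10.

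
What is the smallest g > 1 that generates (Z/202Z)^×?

3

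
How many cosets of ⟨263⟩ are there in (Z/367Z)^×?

Since 263 ∈ (Z/367Z)^×, its order divides φ(367) = 367 − 1 = 366 = 2 · 3 · 61.
Divisors of 366: 1, 2, 3, 6, 61, 122, 183, 366.
Check 263^d mod 367 for each divisor in increasing order:
263^1 ≡ 263 (mod 367)
263^2 ≡ 173 (mod 367)
263^3 ≡ 358 (mod 367)
263^6 ≡ 81 (mod 367)
263^61 ≡ 284 (mod 367)
263^122 ≡ 283 (mod 367)
263^183 ≡ 366 (mod 367)
263^366 ≡ 1 (mod 367) ✓
So ord_367(263) = 366, hence |⟨263⟩| = 366.
Index = |(Z/367Z)^×| / |⟨263⟩| = 366 / 366 = 1.

1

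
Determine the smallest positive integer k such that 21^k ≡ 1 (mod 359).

358

ord(21) | φ(359) = 359 − 1 = 358 = 2 · 179.
Divisors of 358: 1, 2, 179, 358.
Test each divisor d:
21^1 ≡ 21
21^2 ≡ 82
21^179 ≡ 358
21^358 ≡ 1
Hence ord(21) = 358.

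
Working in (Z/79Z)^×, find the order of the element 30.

ord(30) | φ(79) = 79 − 1 = 78 = 2 · 3 · 13.
Divisors of 78: 1, 2, 3, 6, 13, 26, 39, 78.
Test each divisor d:
30^1 ≡ 30 (mod 79)
30^2 ≡ 31 (mod 79)
30^3 ≡ 61 (mod 79)
30^6 ≡ 8 (mod 79)
30^13 ≡ 24 (mod 79)
30^26 ≡ 23 (mod 79)
30^39 ≡ 78 (mod 79)
30^78 ≡ 1 (mod 79) ✓
Therefore the multiplicative order of 30 modulo 79 is 78.

78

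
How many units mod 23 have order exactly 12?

0

φ(23) = 23 − 1 = 22 = 2 · 11.
In a cyclic group of order 22, there are φ(d) elements of order d for each divisor d of 22, and zero for non-divisors.
Here 22 is not a multiple of 12, so there are no elements of order 12.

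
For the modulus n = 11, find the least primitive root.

2

φ(11) = 11 − 1 = 10 = 2 · 5.
Test candidates g = 2, 3, … against the prime factors q ∈ {2, 5} of φ(11): g is a generator iff g^(10/q) ≢ 1 for every such q.
g = 2: 2^5 ≡ 10; 2^2 ≡ 4 — none is 1, so 2 is a primitive root.
So 2 is the smallest generator of (Z/11Z)^×.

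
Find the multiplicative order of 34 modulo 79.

78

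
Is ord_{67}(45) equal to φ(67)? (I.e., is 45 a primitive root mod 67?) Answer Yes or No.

φ(67) = 67 − 1 = 66 = 2 · 3 · 11.
An element g generates (Z/67Z)^× iff g^(66/q) ≢ 1 (mod 67) for each prime q ∈ {2, 3, 11}.
45^33 ≡ 66 (mod 67)  [q = 2: ≢ 1 ✓]
45^22 ≡ 1 (mod 67)  [q = 3: ≡ 1 ✗]
45^6 ≡ 25 (mod 67)  [q = 11: ≢ 1 ✓]
Since 45^22 ≡ 1, the order of 45 divides 22 < 66, so 45 is not a primitive root.

No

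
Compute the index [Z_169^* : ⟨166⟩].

2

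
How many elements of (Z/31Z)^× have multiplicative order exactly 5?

φ(31) = 31 − 1 = 30 = 2 · 3 · 5.
In a cyclic group of order 30, there are φ(d) elements of order d for each divisor d of 30, and zero for non-divisors.
5 | 30, and φ(5) = 5 − 1 = 4.

4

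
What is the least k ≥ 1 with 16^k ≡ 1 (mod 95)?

The order of 16 must divide φ(95) = φ(5·19) = (5−1)·(19−1) = 4·18 = 72 = 2^3 · 3^2.
Divisors of 72: 1, 2, 3, 4, 6, 8, 9, 12, 18, 24, 36, 72.
Evaluate successive powers at the divisors of 72:
16^1 ≡ 16
16^2 ≡ 66
16^3 ≡ 11
16^4 ≡ 81
16^6 ≡ 26
16^8 ≡ 6
16^9 ≡ 1
So ord_95(16) = 9.

9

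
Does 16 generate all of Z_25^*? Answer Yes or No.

φ(25) = φ(5^2) = 5·(5−1) = 20 = 2^2 · 5.
16 is a primitive root mod 25 iff 16^(φ(25)/q) ≢ 1 for every prime q | φ(25), i.e. q ∈ {2, 5}.
16^10 ≡ 1 (mod 25)  [q = 2: ≡ 1 ✗]
16^4 ≡ 11 (mod 25)  [q = 5: ≢ 1 ✓]
Since 16^10 ≡ 1, the order of 16 divides 10 < 20, so 16 is not a primitive root.

No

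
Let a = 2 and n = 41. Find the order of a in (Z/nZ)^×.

20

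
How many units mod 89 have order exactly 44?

20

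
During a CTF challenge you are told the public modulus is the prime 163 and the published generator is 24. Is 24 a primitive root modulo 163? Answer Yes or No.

No

φ(163) = 163 − 1 = 162 = 2 · 3^4.
Test 24^(162/q) mod 163 for each prime factor q of 162:
24^81 ≡ 1 (mod 163)  [q = 2: ≡ 1 ✗]
24^54 ≡ 58 (mod 163)  [q = 3: ≢ 1 ✓]
The check at q = 2 fails, so 24 generates a proper subgroup.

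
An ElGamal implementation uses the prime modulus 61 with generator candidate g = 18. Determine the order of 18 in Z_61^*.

The order of 18 must divide φ(61) = 61 − 1 = 60 = 2^2 · 3 · 5.
Divisors of 60: 1, 2, 3, 4, 5, 6, 10, 12, 15, 20, 30, 60.
Check 18^d mod 61 for each divisor in increasing order:
18^1 ≡ 18
18^2 ≡ 19
18^3 ≡ 37
18^4 ≡ 56
18^5 ≡ 32
18^6 ≡ 27
18^10 ≡ 48
18^12 ≡ 58
18^15 ≡ 11
18^20 ≡ 47
18^30 ≡ 60
18^60 ≡ 1
The smallest such exponent is 60, so the order of 18 is 60.

60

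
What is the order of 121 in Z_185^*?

3

The order of 121 must divide φ(185) = φ(5·37) = (5−1)·(37−1) = 4·36 = 144 = 2^4 · 3^2.
Divisors of 144: 1, 2, 3, 4, 6, 8, 9, 12, 16, 18, 24, 36, 48, 72, 144.
Evaluate successive powers at the divisors of 144:
121^1 ≡ 121
121^2 ≡ 26
121^3 ≡ 1
Hence ord(121) = 3.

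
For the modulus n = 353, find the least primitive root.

φ(353) = 353 − 1 = 352 = 2^5 · 11.
Test candidates g = 2, 3, … against the prime factors q ∈ {2, 11} of φ(353): g is a generator iff g^(352/q) ≢ 1 for every such q.
g = 2: 2^176 ≡ 1 — hits 1, so not a primitive root.
g = 3: 3^176 ≡ 352; 3^32 ≡ 140 — none is 1, so 3 is a primitive root.
The smallest primitive root modulo 353 is 3.

3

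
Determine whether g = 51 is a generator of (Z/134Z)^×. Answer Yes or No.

φ(134) = φ(2)·φ(67) = 1·66 = 66 = 2 · 3 · 11.
51 is a primitive root mod 134 iff 51^(φ(134)/q) ≢ 1 for every prime q | φ(134), i.e. q ∈ {2, 3, 11}.
51^33 ≡ 133 (mod 134)  [q = 2: ≢ 1 ✓]
51^22 ≡ 37 (mod 134)  [q = 3: ≢ 1 ✓]
51^6 ≡ 81 (mod 134)  [q = 11: ≢ 1 ✓]
All checks pass, so 51 has order 66 and is a primitive root modulo 134.

Yes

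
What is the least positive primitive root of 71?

7

φ(71) = 71 − 1 = 70 = 2 · 5 · 7.
Test candidates g = 2, 3, … against the prime factors q ∈ {2, 5, 7} of φ(71): g is a generator iff g^(70/q) ≢ 1 for every such q.
g = 2: 2^35 ≡ 1 — hits 1, so not a primitive root.
g = 3: 3^35 ≡ 1 — hits 1, so not a primitive root.
g = 4: 4^35 ≡ 1 — hits 1, so not a primitive root.
g = 5: 5^35 ≡ 1 — hits 1, so not a primitive root.
g = 6: 6^35 ≡ 1 — hits 1, so not a primitive root.
g = 7: 7^35 ≡ 70; 7^14 ≡ 54; 7^10 ≡ 45 — none is 1, so 7 is a primitive root.
The smallest primitive root modulo 71 is 7.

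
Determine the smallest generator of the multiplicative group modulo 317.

2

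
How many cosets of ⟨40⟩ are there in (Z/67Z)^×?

6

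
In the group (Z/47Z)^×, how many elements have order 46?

φ(47) = 47 − 1 = 46 = 2 · 23.
(Z/47Z)^× is cyclic (|G| = 46); a cyclic group of order m has exactly φ(d) elements of each order d | m, and none otherwise.
46 = 2 · 23 divides 46, and φ(46) = 22.

22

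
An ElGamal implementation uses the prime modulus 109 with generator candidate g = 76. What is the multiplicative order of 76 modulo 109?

By Lagrange's theorem, ord_109(76) divides φ(109) = 109 − 1 = 108 = 2^2 · 3^3.
Divisors of 108: 1, 2, 3, 4, 6, 9, 12, 18, 27, 36, 54, 108.
Test each divisor d:
76^1 ≡ 76 (mod 109)
76^2 ≡ 108 (mod 109)
76^3 ≡ 33 (mod 109)
76^4 ≡ 1 (mod 109) ✓
Therefore the multiplicative order of 76 modulo 109 is 4.

4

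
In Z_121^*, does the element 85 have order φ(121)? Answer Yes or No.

φ(121) = φ(11^2) = 11·(11−1) = 110 = 2 · 5 · 11.
85 is a primitive root mod 121 iff 85^(φ(121)/q) ≢ 1 for every prime q | φ(121), i.e. q ∈ {2, 5, 11}.
85^55 ≡ 120 (mod 121)  [q = 2: ≢ 1 ✓]
85^22 ≡ 9 (mod 121)  [q = 5: ≢ 1 ✓]
85^10 ≡ 111 (mod 121)  [q = 11: ≢ 1 ✓]
None equal 1, so ord_121(85) = 110: 85 is a primitive root.

Yes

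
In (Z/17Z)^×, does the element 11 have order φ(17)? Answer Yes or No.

φ(17) = 17 − 1 = 16 = 2^4.
An element g generates (Z/17Z)^× iff g^(16/q) ≢ 1 (mod 17) for each prime q ∈ {2}.
11^8 ≡ 16 (mod 17)  [q = 2: ≢ 1 ✓]
All checks pass, so 11 has order 16 and is a primitive root modulo 17.

Yes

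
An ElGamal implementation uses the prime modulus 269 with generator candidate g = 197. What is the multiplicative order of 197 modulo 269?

By Lagrange's theorem, ord_269(197) divides φ(269) = 269 − 1 = 268 = 2^2 · 67.
Divisors of 268: 1, 2, 4, 67, 134, 268.
Evaluate successive powers at the divisors of 268:
197^1 ≡ 197 (mod 269)
197^2 ≡ 73 (mod 269)
197^4 ≡ 218 (mod 269)
197^67 ≡ 82 (mod 269)
197^134 ≡ 268 (mod 269)
197^268 ≡ 1 (mod 269) ✓
Therefore the multiplicative order of 197 modulo 269 is 268.

268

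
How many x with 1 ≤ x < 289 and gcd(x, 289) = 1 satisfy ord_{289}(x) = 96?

φ(289) = φ(17^2) = 17·(17−1) = 272 = 2^4 · 17.
Since (Z/289Z)^× is cyclic of order 272, the number of elements of order d is φ(d) when d | 272 and 0 otherwise.
Here 272 is not a multiple of 96, so there are no elements of order 96.

0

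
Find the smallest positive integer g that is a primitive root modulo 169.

φ(169) = φ(13^2) = 13·(13−1) = 156 = 2^2 · 3 · 13.
Test candidates g = 2, 3, … against the prime factors q ∈ {2, 3, 13} of φ(169): g is a generator iff g^(156/q) ≢ 1 for every such q.
g = 2: 2^78 ≡ 168; 2^52 ≡ 146; 2^12 ≡ 40 — none is 1, so 2 is a primitive root.
So 2 is the smallest generator of (Z/169Z)^×.

2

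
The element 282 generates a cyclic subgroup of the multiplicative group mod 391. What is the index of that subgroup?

2

Since 282 ∈ (Z/391Z)^×, its order divides φ(391) = φ(17·23) = (17−1)·(23−1) = 16·22 = 352 = 2^5 · 11.
Divisors of 352: 1, 2, 4, 8, 11, 16, 22, 32, 44, 88, 176, 352.
Evaluate successive powers at the divisors of 352:
282^1 ≡ 282 (mod 391)
282^2 ≡ 151 (mod 391)
282^4 ≡ 123 (mod 391)
282^8 ≡ 271 (mod 391)
282^11 ≡ 139 (mod 391)
282^16 ≡ 324 (mod 391)
282^22 ≡ 162 (mod 391)
282^32 ≡ 188 (mod 391)
282^44 ≡ 47 (mod 391)
282^88 ≡ 254 (mod 391)
282^176 ≡ 1 (mod 391) ✓
So ord_391(282) = 176, hence |⟨282⟩| = 176.
The index is φ(391) / ord(282) = 352 / 176 = 2.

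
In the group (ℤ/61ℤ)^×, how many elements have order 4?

2

φ(61) = 61 − 1 = 60 = 2^2 · 3 · 5.
(Z/61Z)^× is cyclic (|G| = 60); a cyclic group of order m has exactly φ(d) elements of each order d | m, and none otherwise.
4 = 2^2 divides 60, and φ(4) = 2.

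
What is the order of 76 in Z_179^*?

By Lagrange's theorem, ord_179(76) divides φ(179) = 179 − 1 = 178 = 2 · 89.
Divisors of 178: 1, 2, 89, 178.
Test each divisor d:
76^1 ≡ 76
76^2 ≡ 48
76^89 ≡ 1
Therefore the multiplicative order of 76 modulo 179 is 89.

89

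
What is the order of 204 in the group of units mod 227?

By Lagrange's theorem, ord_227(204) divides φ(227) = 227 − 1 = 226 = 2 · 113.
Divisors of 226: 1, 2, 113, 226.
Test each divisor d:
204^1 ≡ 204 (mod 227)
204^2 ≡ 75 (mod 227)
204^113 ≡ 226 (mod 227)
204^226 ≡ 1 (mod 227) ✓
The smallest such exponent is 226, so the order of 204 is 226.

226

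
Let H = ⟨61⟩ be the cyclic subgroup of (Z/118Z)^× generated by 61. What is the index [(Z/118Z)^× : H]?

The order of 61 must divide φ(118) = φ(2)·φ(59) = 1·58 = 58 = 2 · 29.
Divisors of 58: 1, 2, 29, 58.
Evaluate successive powers at the divisors of 58:
61^1 ≡ 61 (mod 118)
61^2 ≡ 63 (mod 118)
61^29 ≡ 117 (mod 118)
61^58 ≡ 1 (mod 118) ✓
Thus |⟨61⟩| = ord(61) = 58.
Index = |(Z/118Z)^×| / |⟨61⟩| = 58 / 58 = 1.

1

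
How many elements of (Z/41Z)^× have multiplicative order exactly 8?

4

φ(41) = 41 − 1 = 40 = 2^3 · 5.
Since (Z/41Z)^× is cyclic of order 40, the number of elements of order d is φ(d) when d | 40 and 0 otherwise.
8 = 2^3 divides 40, and φ(8) = 4.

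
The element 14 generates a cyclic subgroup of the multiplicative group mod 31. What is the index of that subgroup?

2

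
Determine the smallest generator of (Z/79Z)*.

φ(79) = 79 − 1 = 78 = 2 · 3 · 13.
Test candidates g = 2, 3, … against the prime factors q ∈ {2, 3, 13} of φ(79): g is a generator iff g^(78/q) ≢ 1 for every such q.
g = 2: 2^39 ≡ 1 — hits 1, so not a primitive root.
g = 3: 3^39 ≡ 78; 3^26 ≡ 23; 3^6 ≡ 18 — none is 1, so 3 is a primitive root.
The smallest primitive root modulo 79 is 3.

3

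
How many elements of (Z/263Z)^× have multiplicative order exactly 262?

130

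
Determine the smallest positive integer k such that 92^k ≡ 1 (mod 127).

126

The order of 92 must divide φ(127) = 127 − 1 = 126 = 2 · 3^2 · 7.
Divisors of 126: 1, 2, 3, 6, 7, 9, 14, 18, 21, 42, 63, 126.
Check 92^d mod 127 for each divisor in increasing order:
92^1 ≡ 92 (mod 127)
92^2 ≡ 82 (mod 127)
92^3 ≡ 51 (mod 127)
92^6 ≡ 61 (mod 127)
92^7 ≡ 24 (mod 127)
92^9 ≡ 63 (mod 127)
92^14 ≡ 68 (mod 127)
92^18 ≡ 32 (mod 127)
92^21 ≡ 108 (mod 127)
92^42 ≡ 107 (mod 127)
92^63 ≡ 126 (mod 127)
92^126 ≡ 1 (mod 127) ✓
Therefore the multiplicative order of 92 modulo 127 is 126.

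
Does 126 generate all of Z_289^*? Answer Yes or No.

Yes

φ(289) = φ(17^2) = 17·(17−1) = 272 = 2^4 · 17.
It suffices to check that the order of 126 is not a proper divisor of 272: compute 126^(272/q) for q ∈ {2, 17}.
126^136 ≡ 288 (mod 289)  [q = 2: ≢ 1 ✓]
126^16 ≡ 35 (mod 289)  [q = 17: ≢ 1 ✓]
None equal 1, so ord_289(126) = 272: 126 is a primitive root.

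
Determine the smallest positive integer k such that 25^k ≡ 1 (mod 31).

3

ord(25) | φ(31) = 31 − 1 = 30 = 2 · 3 · 5.
Divisors of 30: 1, 2, 3, 5, 6, 10, 15, 30.
Test each divisor d:
25^1 ≡ 25
25^2 ≡ 5
25^3 ≡ 1
Therefore the multiplicative order of 25 modulo 31 is 3.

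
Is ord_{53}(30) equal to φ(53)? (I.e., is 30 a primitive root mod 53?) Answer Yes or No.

No

φ(53) = 53 − 1 = 52 = 2^2 · 13.
30 is a primitive root mod 53 iff 30^(φ(53)/q) ≢ 1 for every prime q | φ(53), i.e. q ∈ {2, 13}.
30^26 ≡ 52 (mod 53)  [q = 2: ≢ 1 ✓]
30^4 ≡ 1 (mod 53)  [q = 13: ≡ 1 ✗]
The check at q = 13 fails, so 30 generates a proper subgroup.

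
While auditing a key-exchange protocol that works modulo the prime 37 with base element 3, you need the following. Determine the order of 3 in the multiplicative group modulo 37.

The order of 3 must divide φ(37) = 37 − 1 = 36 = 2^2 · 3^2.
Divisors of 36: 1, 2, 3, 4, 6, 9, 12, 18, 36.
Evaluate successive powers at the divisors of 36:
3^1 ≡ 3 (mod 37)
3^2 ≡ 9 (mod 37)
3^3 ≡ 27 (mod 37)
3^4 ≡ 7 (mod 37)
3^6 ≡ 26 (mod 37)
3^9 ≡ 36 (mod 37)
3^12 ≡ 10 (mod 37)
3^18 ≡ 1 (mod 37) ✓
So ord_37(3) = 18.

18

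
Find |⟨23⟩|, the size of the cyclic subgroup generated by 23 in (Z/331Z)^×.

66

By Lagrange's theorem, ord_331(23) divides φ(331) = 331 − 1 = 330 = 2 · 3 · 5 · 11.
Divisors of 330: 1, 2, 3, 5, 6, 10, 11, 15, 22, 30, 33, 55, 66, 110, 165, 330.
Evaluate successive powers at the divisors of 330:
23^1 ≡ 23 (mod 331)
23^2 ≡ 198 (mod 331)
23^3 ≡ 251 (mod 331)
23^5 ≡ 48 (mod 331)
23^6 ≡ 111 (mod 331)
23^10 ≡ 318 (mod 331)
23^11 ≡ 32 (mod 331)
23^15 ≡ 38 (mod 331)
23^22 ≡ 31 (mod 331)
23^30 ≡ 120 (mod 331)
23^33 ≡ 330 (mod 331)
23^55 ≡ 300 (mod 331)
23^66 ≡ 1 (mod 331) ✓
Therefore the multiplicative order of 23 modulo 331 is 66.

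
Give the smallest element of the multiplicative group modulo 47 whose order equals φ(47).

φ(47) = 47 − 1 = 46 = 2 · 23.
g is a primitive root iff g^(46/q) ≢ 1 (mod 47) for each prime q ∈ {2, 23}.
g = 2: 2^23 ≡ 1 — hits 1, so not a primitive root.
g = 3: 3^23 ≡ 1 — hits 1, so not a primitive root.
g = 4: 4^23 ≡ 1 — hits 1, so not a primitive root.
g = 5: 5^23 ≡ 46; 5^2 ≡ 25 — none is 1, so 5 is a primitive root.
Hence the least primitive root of 47 is 5.

5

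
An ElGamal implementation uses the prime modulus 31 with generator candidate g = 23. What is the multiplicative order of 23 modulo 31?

Since 23 ∈ (Z/31Z)^×, its order divides φ(31) = 31 − 1 = 30 = 2 · 3 · 5.
Divisors of 30: 1, 2, 3, 5, 6, 10, 15, 30.
Test each divisor d:
23^1 ≡ 23
23^2 ≡ 2
23^3 ≡ 15
23^5 ≡ 30
23^6 ≡ 8
23^10 ≡ 1
Therefore the multiplicative order of 23 modulo 31 is 10.

10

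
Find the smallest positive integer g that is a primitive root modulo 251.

6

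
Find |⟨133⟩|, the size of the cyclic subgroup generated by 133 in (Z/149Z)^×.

The order of 133 must divide φ(149) = 149 − 1 = 148 = 2^2 · 37.
Divisors of 148: 1, 2, 4, 37, 74, 148.
Test each divisor d:
133^1 ≡ 133 (mod 149)
133^2 ≡ 107 (mod 149)
133^4 ≡ 125 (mod 149)
133^37 ≡ 148 (mod 149)
133^74 ≡ 1 (mod 149) ✓
The smallest such exponent is 74, so the order of 133 is 74.

74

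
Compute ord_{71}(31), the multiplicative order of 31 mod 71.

By Lagrange's theorem, ord_71(31) divides φ(71) = 71 − 1 = 70 = 2 · 5 · 7.
Divisors of 70: 1, 2, 5, 7, 10, 14, 35, 70.
Compute 31^d (mod 71) for the divisors d until we hit 1:
31^1 ≡ 31 (mod 71)
31^2 ≡ 38 (mod 71)
31^5 ≡ 34 (mod 71)
31^7 ≡ 14 (mod 71)
31^10 ≡ 20 (mod 71)
31^14 ≡ 54 (mod 71)
31^35 ≡ 70 (mod 71)
31^70 ≡ 1 (mod 71) ✓
So ord_71(31) = 70.

70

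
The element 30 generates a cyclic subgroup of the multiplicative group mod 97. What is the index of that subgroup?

3

ord(30) | φ(97) = 97 − 1 = 96 = 2^5 · 3.
Divisors of 96: 1, 2, 3, 4, 6, 8, 12, 16, 24, 32, 48, 96.
Evaluate successive powers at the divisors of 96:
30^1 ≡ 30 (mod 97)
30^2 ≡ 27 (mod 97)
30^3 ≡ 34 (mod 97)
30^4 ≡ 50 (mod 97)
30^6 ≡ 89 (mod 97)
30^8 ≡ 75 (mod 97)
30^12 ≡ 64 (mod 97)
30^16 ≡ 96 (mod 97)
30^24 ≡ 22 (mod 97)
30^32 ≡ 1 (mod 97) ✓
The order of 30 is 32, so the subgroup it generates has 32 elements.
Index = |(Z/97Z)^×| / |⟨30⟩| = 96 / 32 = 3.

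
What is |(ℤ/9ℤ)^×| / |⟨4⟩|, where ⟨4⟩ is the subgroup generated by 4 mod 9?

Since 4 ∈ (Z/9Z)^×, its order divides φ(9) = φ(3^2) = 3·(3−1) = 6 = 2 · 3.
Divisors of 6: 1, 2, 3, 6.
Check 4^d mod 9 for each divisor in increasing order:
4^1 ≡ 4
4^2 ≡ 7
4^3 ≡ 1
Thus |⟨4⟩| = ord(4) = 3.
The index is φ(9) / ord(4) = 6 / 3 = 2.

2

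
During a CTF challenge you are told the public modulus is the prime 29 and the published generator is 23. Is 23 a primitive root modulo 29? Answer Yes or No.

φ(29) = 29 − 1 = 28 = 2^2 · 7.
Test 23^(28/q) mod 29 for each prime factor q of 28:
23^14 ≡ 1 (mod 29)  [q = 2: ≡ 1 ✗]
23^4 ≡ 20 (mod 29)  [q = 7: ≢ 1 ✓]
Since 23^14 ≡ 1, the order of 23 divides 14 < 28, so 23 is not a primitive root.

No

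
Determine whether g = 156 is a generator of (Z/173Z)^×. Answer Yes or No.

φ(173) = 173 − 1 = 172 = 2^2 · 43.
156 is a primitive root mod 173 iff 156^(φ(173)/q) ≢ 1 for every prime q | φ(173), i.e. q ∈ {2, 43}.
156^86 ≡ 172 (mod 173)  [q = 2: ≢ 1 ✓]
156^4 ≡ 135 (mod 173)  [q = 43: ≢ 1 ✓]
None equal 1, so ord_173(156) = 172: 156 is a primitive root.

Yes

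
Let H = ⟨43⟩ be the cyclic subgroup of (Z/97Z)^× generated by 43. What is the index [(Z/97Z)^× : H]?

4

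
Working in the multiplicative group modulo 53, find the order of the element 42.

Since 42 ∈ (Z/53Z)^×, its order divides φ(53) = 53 − 1 = 52 = 2^2 · 13.
Divisors of 52: 1, 2, 4, 13, 26, 52.
Evaluate successive powers at the divisors of 52:
42^1 ≡ 42 (mod 53)
42^2 ≡ 15 (mod 53)
42^4 ≡ 13 (mod 53)
42^13 ≡ 1 (mod 53) ✓
Therefore the multiplicative order of 42 modulo 53 is 13.

13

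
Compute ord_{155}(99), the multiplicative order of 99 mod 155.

ord(99) | φ(155) = φ(5·31) = (5−1)·(31−1) = 4·30 = 120 = 2^3 · 3 · 5.
Divisors of 120: 1, 2, 3, 4, 5, 6, 8, 10, 12, 15, 20, 24, 30, 40, 60, 120.
Test each divisor d:
99^1 ≡ 99 (mod 155)
99^2 ≡ 36 (mod 155)
99^3 ≡ 154 (mod 155)
99^4 ≡ 56 (mod 155)
99^5 ≡ 119 (mod 155)
99^6 ≡ 1 (mod 155) ✓
The smallest such exponent is 6, so the order of 99 is 6.

6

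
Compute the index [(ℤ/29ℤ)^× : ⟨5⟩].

2

By Lagrange's theorem, ord_29(5) divides φ(29) = 29 − 1 = 28 = 2^2 · 7.
Divisors of 28: 1, 2, 4, 7, 14, 28.
Test each divisor d:
5^1 ≡ 5 (mod 29)
5^2 ≡ 25 (mod 29)
5^4 ≡ 16 (mod 29)
5^7 ≡ 28 (mod 29)
5^14 ≡ 1 (mod 29) ✓
Thus |⟨5⟩| = ord(5) = 14.
[(Z/29Z)^× : ⟨5⟩] = 28/14 = 2.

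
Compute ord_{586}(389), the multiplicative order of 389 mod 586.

146

Since 389 ∈ (Z/586Z)^×, its order divides φ(586) = φ(2)·φ(293) = 1·292 = 292 = 2^2 · 73.
Divisors of 292: 1, 2, 4, 73, 146, 292.
Test each divisor d:
389^1 ≡ 389 (mod 586)
389^2 ≡ 133 (mod 586)
389^4 ≡ 109 (mod 586)
389^73 ≡ 585 (mod 586)
389^146 ≡ 1 (mod 586) ✓
So ord_586(389) = 146.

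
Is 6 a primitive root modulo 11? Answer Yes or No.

φ(11) = 11 − 1 = 10 = 2 · 5.
It suffices to check that the order of 6 is not a proper divisor of 10: compute 6^(10/q) for q ∈ {2, 5}.
6^5 ≡ 10 (mod 11)  [q = 2: ≢ 1 ✓]
6^2 ≡ 3 (mod 11)  [q = 5: ≢ 1 ✓]
Every test exponent gives a nontrivial residue, hence 6 generates the full group.

Yes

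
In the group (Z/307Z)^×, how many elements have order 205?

φ(307) = 307 − 1 = 306 = 2 · 3^2 · 17.
In a cyclic group of order 306, there are φ(d) elements of order d for each divisor d of 306, and zero for non-divisors.
Since 205 ∤ 306, the count is 0.

0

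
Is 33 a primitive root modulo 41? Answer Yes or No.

φ(41) = 41 − 1 = 40 = 2^3 · 5.
It suffices to check that the order of 33 is not a proper divisor of 40: compute 33^(40/q) for q ∈ {2, 5}.
33^20 ≡ 1 (mod 41)  [q = 2: ≡ 1 ✗]
33^8 ≡ 16 (mod 41)  [q = 5: ≢ 1 ✓]
33^20 ≡ 1 shows ord(33) | 20, strictly less than φ(41); not a primitive root.

No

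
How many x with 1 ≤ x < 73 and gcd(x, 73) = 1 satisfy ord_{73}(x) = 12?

4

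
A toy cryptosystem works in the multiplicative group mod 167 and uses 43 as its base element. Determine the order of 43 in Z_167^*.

166

By Lagrange's theorem, ord_167(43) divides φ(167) = 167 − 1 = 166 = 2 · 83.
Divisors of 166: 1, 2, 83, 166.
Evaluate successive powers at the divisors of 166:
43^1 ≡ 43 (mod 167)
43^2 ≡ 12 (mod 167)
43^83 ≡ 166 (mod 167)
43^166 ≡ 1 (mod 167) ✓
Therefore the multiplicative order of 43 modulo 167 is 166.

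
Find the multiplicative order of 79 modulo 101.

25

Since 79 ∈ (Z/101Z)^×, its order divides φ(101) = 101 − 1 = 100 = 2^2 · 5^2.
Divisors of 100: 1, 2, 4, 5, 10, 20, 25, 50, 100.
Compute 79^d (mod 101) for the divisors d until we hit 1:
79^1 ≡ 79 (mod 101)
79^2 ≡ 80 (mod 101)
79^4 ≡ 37 (mod 101)
79^5 ≡ 95 (mod 101)
79^10 ≡ 36 (mod 101)
79^20 ≡ 84 (mod 101)
79^25 ≡ 1 (mod 101) ✓
So ord_101(79) = 25.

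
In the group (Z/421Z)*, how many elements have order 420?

96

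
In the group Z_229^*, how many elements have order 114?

φ(229) = 229 − 1 = 228 = 2^2 · 3 · 19.
In a cyclic group of order 228, there are φ(d) elements of order d for each divisor d of 228, and zero for non-divisors.
114 = 2 · 3 · 19 divides 228, and φ(114) = 36.

36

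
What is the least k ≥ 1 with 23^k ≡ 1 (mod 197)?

49

The order of 23 must divide φ(197) = 197 − 1 = 196 = 2^2 · 7^2.
Divisors of 196: 1, 2, 4, 7, 14, 28, 49, 98, 196.
Test each divisor d:
23^1 ≡ 23 (mod 197)
23^2 ≡ 135 (mod 197)
23^4 ≡ 101 (mod 197)
23^7 ≡ 178 (mod 197)
23^14 ≡ 164 (mod 197)
23^28 ≡ 104 (mod 197)
23^49 ≡ 1 (mod 197) ✓
Therefore the multiplicative order of 23 modulo 197 is 49.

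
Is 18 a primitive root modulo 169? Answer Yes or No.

No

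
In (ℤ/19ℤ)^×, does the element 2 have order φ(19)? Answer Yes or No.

Yes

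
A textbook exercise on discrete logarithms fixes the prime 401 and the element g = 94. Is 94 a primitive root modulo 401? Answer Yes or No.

φ(401) = 401 − 1 = 400 = 2^4 · 5^2.
94 is a primitive root mod 401 iff 94^(φ(401)/q) ≢ 1 for every prime q | φ(401), i.e. q ∈ {2, 5}.
94^200 ≡ 1 (mod 401)  [q = 2: ≡ 1 ✗]
94^80 ≡ 39 (mod 401)  [q = 5: ≢ 1 ✓]
Since 94^200 ≡ 1, the order of 94 divides 200 < 400, so 94 is not a primitive root.

No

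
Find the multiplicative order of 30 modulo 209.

Since 30 ∈ (Z/209Z)^×, its order divides φ(209) = φ(11·19) = (11−1)·(19−1) = 10·18 = 180 = 2^2 · 3^2 · 5.
Divisors of 180: 1, 2, 3, 4, 5, 6, 9, 10, 12, 15, 18, 20, 30, 36, 45, 60, 90, 180.
Compute 30^d (mod 209) for the divisors d until we hit 1:
30^1 ≡ 30 (mod 209)
30^2 ≡ 64 (mod 209)
30^3 ≡ 39 (mod 209)
30^4 ≡ 125 (mod 209)
30^5 ≡ 197 (mod 209)
30^6 ≡ 58 (mod 209)
30^9 ≡ 172 (mod 209)
30^10 ≡ 144 (mod 209)
30^12 ≡ 20 (mod 209)
30^15 ≡ 153 (mod 209)
30^18 ≡ 115 (mod 209)
30^20 ≡ 45 (mod 209)
30^30 ≡ 1 (mod 209) ✓
Therefore the multiplicative order of 30 modulo 209 is 30.

30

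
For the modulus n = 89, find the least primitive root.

φ(89) = 89 − 1 = 88 = 2^3 · 11.
g is a primitive root iff g^(88/q) ≢ 1 (mod 89) for each prime q ∈ {2, 11}.
g = 2: 2^44 ≡ 1 — hits 1, so not a primitive root.
g = 3: 3^44 ≡ 88; 3^8 ≡ 64 — none is 1, so 3 is a primitive root.
So 3 is the smallest generator of (Z/89Z)^×.

3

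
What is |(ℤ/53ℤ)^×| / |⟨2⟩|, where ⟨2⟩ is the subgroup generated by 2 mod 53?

1

Since 2 ∈ (Z/53Z)^×, its order divides φ(53) = 53 − 1 = 52 = 2^2 · 13.
Divisors of 52: 1, 2, 4, 13, 26, 52.
Compute 2^d (mod 53) for the divisors d until we hit 1:
2^1 ≡ 2 (mod 53)
2^2 ≡ 4 (mod 53)
2^4 ≡ 16 (mod 53)
2^13 ≡ 30 (mod 53)
2^26 ≡ 52 (mod 53)
2^52 ≡ 1 (mod 53) ✓
So ord_53(2) = 52, hence |⟨2⟩| = 52.
[(Z/53Z)^× : ⟨2⟩] = 52/52 = 1.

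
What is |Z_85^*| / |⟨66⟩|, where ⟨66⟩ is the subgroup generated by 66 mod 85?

Since 66 ∈ (Z/85Z)^×, its order divides φ(85) = φ(5·17) = (5−1)·(17−1) = 4·16 = 64 = 2^6.
Divisors of 64: 1, 2, 4, 8, 16, 32, 64.
Compute 66^d (mod 85) for the divisors d until we hit 1:
66^1 ≡ 66
66^2 ≡ 21
66^4 ≡ 16
66^8 ≡ 1
The order of 66 is 8, so the subgroup it generates has 8 elements.
[(Z/85Z)^× : ⟨66⟩] = 64/8 = 8.

8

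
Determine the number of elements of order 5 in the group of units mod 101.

4

φ(101) = 101 − 1 = 100 = 2^2 · 5^2.
Since (Z/101Z)^× is cyclic of order 100, the number of elements of order d is φ(d) when d | 100 and 0 otherwise.
5 | 100, and φ(5) = 5 − 1 = 4.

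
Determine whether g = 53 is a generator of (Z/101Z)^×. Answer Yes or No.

Yes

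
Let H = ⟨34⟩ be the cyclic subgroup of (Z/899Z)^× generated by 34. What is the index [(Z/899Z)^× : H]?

Since 34 ∈ (Z/899Z)^×, its order divides φ(899) = φ(29·31) = (29−1)·(31−1) = 28·30 = 840 = 2^3 · 3 · 5 · 7.
Divisors of 840: 1, 2, 3, 4, 5, 6, 7, 8, 10, 12, 14, 15, 20, 21, 24, 28, 30, 35, 40, 42, 56, 60, 70, 84, 105, 120, 140, 168, 210, 280, 420, 840.
Check 34^d mod 899 for each divisor in increasing order:
34^1 ≡ 34 (mod 899)
34^2 ≡ 257 (mod 899)
34^3 ≡ 647 (mod 899)
34^4 ≡ 422 (mod 899)
34^5 ≡ 863 (mod 899)
34^6 ≡ 574 (mod 899)
34^7 ≡ 637 (mod 899)
34^8 ≡ 82 (mod 899)
34^10 ≡ 397 (mod 899)
34^12 ≡ 442 (mod 899)
34^14 ≡ 320 (mod 899)
34^15 ≡ 92 (mod 899)
34^20 ≡ 284 (mod 899)
34^21 ≡ 666 (mod 899)
34^24 ≡ 281 (mod 899)
34^28 ≡ 813 (mod 899)
34^30 ≡ 373 (mod 899)
34^35 ≡ 57 (mod 899)
34^40 ≡ 645 (mod 899)
34^42 ≡ 349 (mod 899)
34^56 ≡ 204 (mod 899)
34^60 ≡ 683 (mod 899)
34^70 ≡ 552 (mod 899)
34^84 ≡ 436 (mod 899)
34^105 ≡ 898 (mod 899)
34^120 ≡ 807 (mod 899)
34^140 ≡ 842 (mod 899)
34^168 ≡ 407 (mod 899)
34^210 ≡ 1 (mod 899) ✓
The order of 34 is 210, so the subgroup it generates has 210 elements.
[(Z/899Z)^× : ⟨34⟩] = 840/210 = 4.

4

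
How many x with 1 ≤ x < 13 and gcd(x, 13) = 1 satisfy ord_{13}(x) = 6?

2

φ(13) = 13 − 1 = 12 = 2^2 · 3.
In a cyclic group of order 12, there are φ(d) elements of order d for each divisor d of 12, and zero for non-divisors.
6 = 2 · 3 divides 12, and φ(6) = 2.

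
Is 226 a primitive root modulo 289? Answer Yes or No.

φ(289) = φ(17^2) = 17·(17−1) = 272 = 2^4 · 17.
It suffices to check that the order of 226 is not a proper divisor of 272: compute 226^(272/q) for q ∈ {2, 17}.
226^136 ≡ 288 (mod 289)  [q = 2: ≢ 1 ✓]
226^16 ≡ 103 (mod 289)  [q = 17: ≢ 1 ✓]
Every test exponent gives a nontrivial residue, hence 226 generates the full group.

Yes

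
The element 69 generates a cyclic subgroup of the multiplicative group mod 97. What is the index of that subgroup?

3

By Lagrange's theorem, ord_97(69) divides φ(97) = 97 − 1 = 96 = 2^5 · 3.
Divisors of 96: 1, 2, 3, 4, 6, 8, 12, 16, 24, 32, 48, 96.
Evaluate successive powers at the divisors of 96:
69^1 ≡ 69 (mod 97)
69^2 ≡ 8 (mod 97)
69^3 ≡ 67 (mod 97)
69^4 ≡ 64 (mod 97)
69^6 ≡ 27 (mod 97)
69^8 ≡ 22 (mod 97)
69^12 ≡ 50 (mod 97)
69^16 ≡ 96 (mod 97)
69^24 ≡ 75 (mod 97)
69^32 ≡ 1 (mod 97) ✓
So ord_97(69) = 32, hence |⟨69⟩| = 32.
[(Z/97Z)^× : ⟨69⟩] = 96/32 = 3.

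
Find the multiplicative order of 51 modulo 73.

Since 51 ∈ (Z/73Z)^×, its order divides φ(73) = 73 − 1 = 72 = 2^3 · 3^2.
Divisors of 72: 1, 2, 3, 4, 6, 8, 9, 12, 18, 24, 36, 72.
Check 51^d mod 73 for each divisor in increasing order:
51^1 ≡ 51 (mod 73)
51^2 ≡ 46 (mod 73)
51^3 ≡ 10 (mod 73)
51^4 ≡ 72 (mod 73)
51^6 ≡ 27 (mod 73)
51^8 ≡ 1 (mod 73) ✓
Therefore the multiplicative order of 51 modulo 73 is 8.

8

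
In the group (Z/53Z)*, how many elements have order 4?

2

φ(53) = 53 − 1 = 52 = 2^2 · 13.
(Z/53Z)^× is cyclic (|G| = 52); a cyclic group of order m has exactly φ(d) elements of each order d | m, and none otherwise.
4 = 2^2 divides 52, and φ(4) = 2.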